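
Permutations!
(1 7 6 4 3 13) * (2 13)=[0, 7, 13, 2, 3, 5, 4, 6, 8, 9, 10, 11, 12, 1]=(1 7 6 4 3 2 13)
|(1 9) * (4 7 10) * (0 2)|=6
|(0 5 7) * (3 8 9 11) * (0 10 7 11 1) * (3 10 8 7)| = 9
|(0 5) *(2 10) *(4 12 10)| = 4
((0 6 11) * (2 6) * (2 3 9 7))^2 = (0 9 2 11 3 7 6)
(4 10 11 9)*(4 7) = (4 10 11 9 7) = [0, 1, 2, 3, 10, 5, 6, 4, 8, 7, 11, 9]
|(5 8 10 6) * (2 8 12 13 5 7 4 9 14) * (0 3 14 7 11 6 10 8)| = 12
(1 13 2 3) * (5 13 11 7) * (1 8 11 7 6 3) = (1 7 5 13 2)(3 8 11 6) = [0, 7, 1, 8, 4, 13, 3, 5, 11, 9, 10, 6, 12, 2]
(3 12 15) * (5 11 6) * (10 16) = (3 12 15)(5 11 6)(10 16) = [0, 1, 2, 12, 4, 11, 5, 7, 8, 9, 16, 6, 15, 13, 14, 3, 10]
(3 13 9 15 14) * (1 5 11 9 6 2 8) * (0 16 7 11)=(0 16 7 11 9 15 14 3 13 6 2 8 1 5)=[16, 5, 8, 13, 4, 0, 2, 11, 1, 15, 10, 9, 12, 6, 3, 14, 7]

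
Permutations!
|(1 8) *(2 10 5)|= 6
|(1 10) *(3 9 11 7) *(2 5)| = 4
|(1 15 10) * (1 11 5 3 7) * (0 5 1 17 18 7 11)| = 21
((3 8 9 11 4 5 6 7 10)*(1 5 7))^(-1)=(1 6 5)(3 10 7 4 11 9 8)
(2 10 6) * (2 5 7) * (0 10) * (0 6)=(0 10)(2 6 5 7)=[10, 1, 6, 3, 4, 7, 5, 2, 8, 9, 0]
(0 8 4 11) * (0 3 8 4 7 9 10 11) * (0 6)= (0 4 6)(3 8 7 9 10 11)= [4, 1, 2, 8, 6, 5, 0, 9, 7, 10, 11, 3]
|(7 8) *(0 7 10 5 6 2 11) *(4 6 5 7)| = |(0 4 6 2 11)(7 8 10)| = 15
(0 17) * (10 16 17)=(0 10 16 17)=[10, 1, 2, 3, 4, 5, 6, 7, 8, 9, 16, 11, 12, 13, 14, 15, 17, 0]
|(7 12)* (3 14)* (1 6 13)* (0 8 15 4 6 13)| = 10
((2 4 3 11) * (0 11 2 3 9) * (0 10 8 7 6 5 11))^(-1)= (2 3 11 5 6 7 8 10 9 4)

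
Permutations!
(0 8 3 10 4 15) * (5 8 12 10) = [12, 1, 2, 5, 15, 8, 6, 7, 3, 9, 4, 11, 10, 13, 14, 0] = (0 12 10 4 15)(3 5 8)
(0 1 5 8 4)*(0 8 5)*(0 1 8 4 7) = (0 8 7) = [8, 1, 2, 3, 4, 5, 6, 0, 7]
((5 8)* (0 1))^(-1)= (0 1)(5 8)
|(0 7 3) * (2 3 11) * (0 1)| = 6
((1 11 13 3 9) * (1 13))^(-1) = (1 11)(3 13 9)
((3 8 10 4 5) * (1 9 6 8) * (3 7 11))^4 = (1 10 11 6 5)(3 8 7 9 4)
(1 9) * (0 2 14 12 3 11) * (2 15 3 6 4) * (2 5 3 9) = [15, 2, 14, 11, 5, 3, 4, 7, 8, 1, 10, 0, 6, 13, 12, 9] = (0 15 9 1 2 14 12 6 4 5 3 11)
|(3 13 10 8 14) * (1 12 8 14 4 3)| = |(1 12 8 4 3 13 10 14)| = 8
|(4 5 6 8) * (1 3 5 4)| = 5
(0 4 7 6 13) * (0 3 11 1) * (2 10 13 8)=(0 4 7 6 8 2 10 13 3 11 1)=[4, 0, 10, 11, 7, 5, 8, 6, 2, 9, 13, 1, 12, 3]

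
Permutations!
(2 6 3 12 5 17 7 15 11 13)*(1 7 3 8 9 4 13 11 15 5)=(1 7 5 17 3 12)(2 6 8 9 4 13)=[0, 7, 6, 12, 13, 17, 8, 5, 9, 4, 10, 11, 1, 2, 14, 15, 16, 3]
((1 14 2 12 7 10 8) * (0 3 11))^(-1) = ((0 3 11)(1 14 2 12 7 10 8))^(-1) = (0 11 3)(1 8 10 7 12 2 14)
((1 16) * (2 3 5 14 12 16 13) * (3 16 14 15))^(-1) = (1 16 2 13)(3 15 5)(12 14)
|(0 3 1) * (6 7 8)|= 3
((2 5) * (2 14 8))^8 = (14)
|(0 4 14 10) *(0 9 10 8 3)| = 10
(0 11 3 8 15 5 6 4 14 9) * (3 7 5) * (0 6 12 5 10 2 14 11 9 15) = (0 9 6 4 11 7 10 2 14 15 3 8)(5 12) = [9, 1, 14, 8, 11, 12, 4, 10, 0, 6, 2, 7, 5, 13, 15, 3]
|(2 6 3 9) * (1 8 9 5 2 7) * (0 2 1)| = |(0 2 6 3 5 1 8 9 7)| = 9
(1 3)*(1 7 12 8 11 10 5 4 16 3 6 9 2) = [0, 6, 1, 7, 16, 4, 9, 12, 11, 2, 5, 10, 8, 13, 14, 15, 3] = (1 6 9 2)(3 7 12 8 11 10 5 4 16)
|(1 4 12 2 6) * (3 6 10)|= |(1 4 12 2 10 3 6)|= 7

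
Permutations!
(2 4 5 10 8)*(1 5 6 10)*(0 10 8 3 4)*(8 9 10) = (0 8 2)(1 5)(3 4 6 9 10) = [8, 5, 0, 4, 6, 1, 9, 7, 2, 10, 3]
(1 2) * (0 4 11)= (0 4 11)(1 2)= [4, 2, 1, 3, 11, 5, 6, 7, 8, 9, 10, 0]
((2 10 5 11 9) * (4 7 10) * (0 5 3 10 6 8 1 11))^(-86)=((0 5)(1 11 9 2 4 7 6 8)(3 10))^(-86)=(1 9 4 6)(2 7 8 11)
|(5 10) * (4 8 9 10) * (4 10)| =|(4 8 9)(5 10)| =6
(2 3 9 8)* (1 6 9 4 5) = (1 6 9 8 2 3 4 5) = [0, 6, 3, 4, 5, 1, 9, 7, 2, 8]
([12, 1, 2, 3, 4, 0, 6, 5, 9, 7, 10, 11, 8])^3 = (0 9)(5 8)(7 12)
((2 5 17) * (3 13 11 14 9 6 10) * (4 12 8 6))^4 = (2 5 17)(3 9 6 11 12)(4 10 14 8 13) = ((2 5 17)(3 13 11 14 9 4 12 8 6 10))^4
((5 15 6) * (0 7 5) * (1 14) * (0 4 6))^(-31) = (0 7 5 15)(1 14)(4 6)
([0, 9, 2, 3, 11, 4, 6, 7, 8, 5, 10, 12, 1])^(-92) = (1 11 5)(4 9 12)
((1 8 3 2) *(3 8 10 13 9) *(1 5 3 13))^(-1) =((1 10)(2 5 3)(9 13))^(-1) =(1 10)(2 3 5)(9 13)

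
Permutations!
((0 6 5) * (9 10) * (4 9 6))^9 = ((0 4 9 10 6 5))^9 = (0 10)(4 6)(5 9)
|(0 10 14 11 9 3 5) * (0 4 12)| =9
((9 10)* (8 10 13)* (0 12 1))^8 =(13)(0 1 12)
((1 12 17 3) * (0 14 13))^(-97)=(0 13 14)(1 3 17 12)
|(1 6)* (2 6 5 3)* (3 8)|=6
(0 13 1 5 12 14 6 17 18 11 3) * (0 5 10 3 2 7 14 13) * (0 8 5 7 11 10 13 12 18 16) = [8, 13, 11, 7, 4, 18, 17, 14, 5, 9, 3, 2, 12, 1, 6, 15, 0, 16, 10] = (0 8 5 18 10 3 7 14 6 17 16)(1 13)(2 11)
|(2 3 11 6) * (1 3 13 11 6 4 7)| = 8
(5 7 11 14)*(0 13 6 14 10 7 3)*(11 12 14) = (0 13 6 11 10 7 12 14 5 3) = [13, 1, 2, 0, 4, 3, 11, 12, 8, 9, 7, 10, 14, 6, 5]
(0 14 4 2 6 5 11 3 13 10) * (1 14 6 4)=[6, 14, 4, 13, 2, 11, 5, 7, 8, 9, 0, 3, 12, 10, 1]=(0 6 5 11 3 13 10)(1 14)(2 4)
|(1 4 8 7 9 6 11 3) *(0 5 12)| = 24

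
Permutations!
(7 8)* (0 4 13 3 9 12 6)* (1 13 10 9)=(0 4 10 9 12 6)(1 13 3)(7 8)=[4, 13, 2, 1, 10, 5, 0, 8, 7, 12, 9, 11, 6, 3]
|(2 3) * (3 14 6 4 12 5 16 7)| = |(2 14 6 4 12 5 16 7 3)| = 9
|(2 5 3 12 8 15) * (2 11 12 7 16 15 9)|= 10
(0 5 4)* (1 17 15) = [5, 17, 2, 3, 0, 4, 6, 7, 8, 9, 10, 11, 12, 13, 14, 1, 16, 15] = (0 5 4)(1 17 15)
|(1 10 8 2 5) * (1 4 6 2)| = |(1 10 8)(2 5 4 6)| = 12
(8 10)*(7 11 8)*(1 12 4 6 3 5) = [0, 12, 2, 5, 6, 1, 3, 11, 10, 9, 7, 8, 4] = (1 12 4 6 3 5)(7 11 8 10)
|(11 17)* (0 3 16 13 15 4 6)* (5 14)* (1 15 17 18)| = |(0 3 16 13 17 11 18 1 15 4 6)(5 14)| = 22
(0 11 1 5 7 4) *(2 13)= (0 11 1 5 7 4)(2 13)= [11, 5, 13, 3, 0, 7, 6, 4, 8, 9, 10, 1, 12, 2]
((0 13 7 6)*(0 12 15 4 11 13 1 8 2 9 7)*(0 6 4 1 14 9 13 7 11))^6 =((0 14 9 11 7 4)(1 8 2 13 6 12 15))^6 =(1 15 12 6 13 2 8)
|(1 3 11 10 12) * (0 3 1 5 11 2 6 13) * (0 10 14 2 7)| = 24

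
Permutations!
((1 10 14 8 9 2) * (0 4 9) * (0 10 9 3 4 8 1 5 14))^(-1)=(0 10 8)(1 14 5 2 9)(3 4)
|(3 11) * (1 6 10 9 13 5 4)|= |(1 6 10 9 13 5 4)(3 11)|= 14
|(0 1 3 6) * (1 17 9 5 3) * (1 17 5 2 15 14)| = 12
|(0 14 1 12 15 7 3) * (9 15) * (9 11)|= 9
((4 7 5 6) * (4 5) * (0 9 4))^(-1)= (0 7 4 9)(5 6)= ((0 9 4 7)(5 6))^(-1)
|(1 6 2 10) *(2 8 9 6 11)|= |(1 11 2 10)(6 8 9)|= 12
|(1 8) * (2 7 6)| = 6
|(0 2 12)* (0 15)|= |(0 2 12 15)|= 4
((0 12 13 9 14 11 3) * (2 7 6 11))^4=(0 14 11 13 7)(2 3 9 6 12)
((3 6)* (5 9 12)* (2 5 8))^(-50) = (12)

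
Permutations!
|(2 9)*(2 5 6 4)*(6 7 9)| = |(2 6 4)(5 7 9)| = 3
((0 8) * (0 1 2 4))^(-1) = ((0 8 1 2 4))^(-1) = (0 4 2 1 8)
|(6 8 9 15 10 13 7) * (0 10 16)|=|(0 10 13 7 6 8 9 15 16)|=9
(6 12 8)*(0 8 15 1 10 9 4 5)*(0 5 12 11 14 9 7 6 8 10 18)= (0 10 7 6 11 14 9 4 12 15 1 18)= [10, 18, 2, 3, 12, 5, 11, 6, 8, 4, 7, 14, 15, 13, 9, 1, 16, 17, 0]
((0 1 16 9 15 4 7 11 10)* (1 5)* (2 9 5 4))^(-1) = ((0 4 7 11 10)(1 16 5)(2 9 15))^(-1) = (0 10 11 7 4)(1 5 16)(2 15 9)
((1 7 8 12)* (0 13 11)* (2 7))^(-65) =(0 13 11)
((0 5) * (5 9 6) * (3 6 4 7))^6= (0 5 6 3 7 4 9)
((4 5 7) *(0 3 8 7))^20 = ((0 3 8 7 4 5))^20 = (0 8 4)(3 7 5)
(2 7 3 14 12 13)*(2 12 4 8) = [0, 1, 7, 14, 8, 5, 6, 3, 2, 9, 10, 11, 13, 12, 4] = (2 7 3 14 4 8)(12 13)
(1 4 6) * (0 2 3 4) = (0 2 3 4 6 1) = [2, 0, 3, 4, 6, 5, 1]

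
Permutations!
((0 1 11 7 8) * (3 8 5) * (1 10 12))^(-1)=(0 8 3 5 7 11 1 12 10)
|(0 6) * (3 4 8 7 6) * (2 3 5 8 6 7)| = |(0 5 8 2 3 4 6)| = 7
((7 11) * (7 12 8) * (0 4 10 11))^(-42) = (12)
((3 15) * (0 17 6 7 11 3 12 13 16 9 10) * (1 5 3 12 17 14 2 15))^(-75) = ((0 14 2 15 17 6 7 11 12 13 16 9 10)(1 5 3))^(-75) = (0 15 7 13 10 2 6 12 9 14 17 11 16)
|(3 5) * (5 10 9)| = 4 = |(3 10 9 5)|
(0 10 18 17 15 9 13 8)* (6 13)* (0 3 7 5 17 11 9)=[10, 1, 2, 7, 4, 17, 13, 5, 3, 6, 18, 9, 12, 8, 14, 0, 16, 15, 11]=(0 10 18 11 9 6 13 8 3 7 5 17 15)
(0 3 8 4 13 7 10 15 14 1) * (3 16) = [16, 0, 2, 8, 13, 5, 6, 10, 4, 9, 15, 11, 12, 7, 1, 14, 3] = (0 16 3 8 4 13 7 10 15 14 1)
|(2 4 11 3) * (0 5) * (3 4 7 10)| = 4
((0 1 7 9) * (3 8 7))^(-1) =((0 1 3 8 7 9))^(-1) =(0 9 7 8 3 1)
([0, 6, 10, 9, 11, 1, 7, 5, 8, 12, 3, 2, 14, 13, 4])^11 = [0, 5, 9, 14, 10, 7, 1, 6, 8, 4, 12, 3, 11, 13, 2]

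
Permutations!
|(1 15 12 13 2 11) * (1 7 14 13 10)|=20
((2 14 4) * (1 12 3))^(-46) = (1 3 12)(2 4 14)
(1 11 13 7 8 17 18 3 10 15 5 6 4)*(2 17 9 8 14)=(1 11 13 7 14 2 17 18 3 10 15 5 6 4)(8 9)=[0, 11, 17, 10, 1, 6, 4, 14, 9, 8, 15, 13, 12, 7, 2, 5, 16, 18, 3]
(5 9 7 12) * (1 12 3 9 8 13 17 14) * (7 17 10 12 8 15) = (1 8 13 10 12 5 15 7 3 9 17 14) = [0, 8, 2, 9, 4, 15, 6, 3, 13, 17, 12, 11, 5, 10, 1, 7, 16, 14]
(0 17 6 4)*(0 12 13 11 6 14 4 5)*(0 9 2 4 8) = (0 17 14 8)(2 4 12 13 11 6 5 9) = [17, 1, 4, 3, 12, 9, 5, 7, 0, 2, 10, 6, 13, 11, 8, 15, 16, 14]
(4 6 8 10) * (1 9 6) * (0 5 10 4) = (0 5 10)(1 9 6 8 4) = [5, 9, 2, 3, 1, 10, 8, 7, 4, 6, 0]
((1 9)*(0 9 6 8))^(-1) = ((0 9 1 6 8))^(-1) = (0 8 6 1 9)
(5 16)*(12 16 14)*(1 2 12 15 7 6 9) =[0, 2, 12, 3, 4, 14, 9, 6, 8, 1, 10, 11, 16, 13, 15, 7, 5] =(1 2 12 16 5 14 15 7 6 9)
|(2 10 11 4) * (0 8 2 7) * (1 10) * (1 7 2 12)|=|(0 8 12 1 10 11 4 2 7)|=9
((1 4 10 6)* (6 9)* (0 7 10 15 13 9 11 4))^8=(0 6 13 4 10)(1 9 15 11 7)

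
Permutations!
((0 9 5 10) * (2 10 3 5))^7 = ((0 9 2 10)(3 5))^7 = (0 10 2 9)(3 5)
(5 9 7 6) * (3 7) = (3 7 6 5 9) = [0, 1, 2, 7, 4, 9, 5, 6, 8, 3]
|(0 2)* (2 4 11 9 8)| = |(0 4 11 9 8 2)| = 6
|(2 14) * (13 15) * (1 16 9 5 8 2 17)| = |(1 16 9 5 8 2 14 17)(13 15)| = 8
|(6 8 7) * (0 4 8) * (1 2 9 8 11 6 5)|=12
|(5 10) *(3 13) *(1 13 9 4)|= |(1 13 3 9 4)(5 10)|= 10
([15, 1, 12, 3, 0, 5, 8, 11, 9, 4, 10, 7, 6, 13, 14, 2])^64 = (15)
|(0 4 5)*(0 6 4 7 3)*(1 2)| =|(0 7 3)(1 2)(4 5 6)| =6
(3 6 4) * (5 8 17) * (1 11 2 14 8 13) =[0, 11, 14, 6, 3, 13, 4, 7, 17, 9, 10, 2, 12, 1, 8, 15, 16, 5] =(1 11 2 14 8 17 5 13)(3 6 4)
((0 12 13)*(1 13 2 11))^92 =(0 2 1)(11 13 12)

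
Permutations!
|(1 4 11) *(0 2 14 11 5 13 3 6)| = |(0 2 14 11 1 4 5 13 3 6)| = 10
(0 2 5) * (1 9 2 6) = (0 6 1 9 2 5) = [6, 9, 5, 3, 4, 0, 1, 7, 8, 2]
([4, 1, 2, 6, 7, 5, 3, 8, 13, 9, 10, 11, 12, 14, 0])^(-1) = [14, 1, 2, 6, 0, 5, 3, 4, 7, 9, 10, 11, 12, 8, 13]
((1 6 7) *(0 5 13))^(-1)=(0 13 5)(1 7 6)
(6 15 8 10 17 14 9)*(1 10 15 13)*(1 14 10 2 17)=[0, 2, 17, 3, 4, 5, 13, 7, 15, 6, 1, 11, 12, 14, 9, 8, 16, 10]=(1 2 17 10)(6 13 14 9)(8 15)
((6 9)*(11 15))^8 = ((6 9)(11 15))^8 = (15)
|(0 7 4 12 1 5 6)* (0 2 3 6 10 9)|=24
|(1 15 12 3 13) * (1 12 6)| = 3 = |(1 15 6)(3 13 12)|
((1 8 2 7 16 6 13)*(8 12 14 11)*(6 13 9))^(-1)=((1 12 14 11 8 2 7 16 13)(6 9))^(-1)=(1 13 16 7 2 8 11 14 12)(6 9)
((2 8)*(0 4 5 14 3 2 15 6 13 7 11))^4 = ((0 4 5 14 3 2 8 15 6 13 7 11))^4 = (0 3 6)(2 13 4)(5 8 7)(11 14 15)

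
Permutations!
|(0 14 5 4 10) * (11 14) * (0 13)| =|(0 11 14 5 4 10 13)| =7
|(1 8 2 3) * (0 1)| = 5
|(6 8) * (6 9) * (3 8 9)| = 2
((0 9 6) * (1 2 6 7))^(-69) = (0 1)(2 9)(6 7) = ((0 9 7 1 2 6))^(-69)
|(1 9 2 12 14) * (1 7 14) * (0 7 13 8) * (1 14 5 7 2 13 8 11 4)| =10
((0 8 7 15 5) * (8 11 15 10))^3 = (0 5 15 11)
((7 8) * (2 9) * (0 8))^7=(0 8 7)(2 9)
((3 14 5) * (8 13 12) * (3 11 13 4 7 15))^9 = (3 15 7 4 8 12 13 11 5 14)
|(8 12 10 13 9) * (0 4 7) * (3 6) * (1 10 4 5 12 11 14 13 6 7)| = 45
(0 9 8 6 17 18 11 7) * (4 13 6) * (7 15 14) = [9, 1, 2, 3, 13, 5, 17, 0, 4, 8, 10, 15, 12, 6, 7, 14, 16, 18, 11] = (0 9 8 4 13 6 17 18 11 15 14 7)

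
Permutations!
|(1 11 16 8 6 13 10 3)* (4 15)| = |(1 11 16 8 6 13 10 3)(4 15)| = 8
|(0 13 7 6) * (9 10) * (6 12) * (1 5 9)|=|(0 13 7 12 6)(1 5 9 10)|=20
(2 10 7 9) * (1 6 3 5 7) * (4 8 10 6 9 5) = [0, 9, 6, 4, 8, 7, 3, 5, 10, 2, 1] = (1 9 2 6 3 4 8 10)(5 7)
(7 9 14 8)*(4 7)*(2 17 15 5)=(2 17 15 5)(4 7 9 14 8)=[0, 1, 17, 3, 7, 2, 6, 9, 4, 14, 10, 11, 12, 13, 8, 5, 16, 15]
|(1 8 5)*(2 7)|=|(1 8 5)(2 7)|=6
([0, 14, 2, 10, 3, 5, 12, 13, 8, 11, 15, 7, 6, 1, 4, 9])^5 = [0, 15, 2, 7, 11, 5, 12, 3, 8, 14, 13, 4, 6, 10, 9, 1]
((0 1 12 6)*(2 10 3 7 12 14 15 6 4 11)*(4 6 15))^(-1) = (15)(0 6 12 7 3 10 2 11 4 14 1)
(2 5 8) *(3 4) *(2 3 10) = (2 5 8 3 4 10) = [0, 1, 5, 4, 10, 8, 6, 7, 3, 9, 2]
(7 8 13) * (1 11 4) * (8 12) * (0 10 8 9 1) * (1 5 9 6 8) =(0 10 1 11 4)(5 9)(6 8 13 7 12) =[10, 11, 2, 3, 0, 9, 8, 12, 13, 5, 1, 4, 6, 7]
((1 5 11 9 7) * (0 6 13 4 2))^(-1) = (0 2 4 13 6)(1 7 9 11 5)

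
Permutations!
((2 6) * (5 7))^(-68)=(7)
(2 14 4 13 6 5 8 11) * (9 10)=(2 14 4 13 6 5 8 11)(9 10)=[0, 1, 14, 3, 13, 8, 5, 7, 11, 10, 9, 2, 12, 6, 4]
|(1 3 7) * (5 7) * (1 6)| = 5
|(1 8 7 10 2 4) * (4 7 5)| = |(1 8 5 4)(2 7 10)| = 12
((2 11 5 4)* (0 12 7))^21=((0 12 7)(2 11 5 4))^21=(12)(2 11 5 4)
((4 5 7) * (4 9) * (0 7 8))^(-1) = ((0 7 9 4 5 8))^(-1) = (0 8 5 4 9 7)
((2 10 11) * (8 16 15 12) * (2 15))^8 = (2 10 11 15 12 8 16)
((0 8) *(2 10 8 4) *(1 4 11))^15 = (0 11 1 4 2 10 8)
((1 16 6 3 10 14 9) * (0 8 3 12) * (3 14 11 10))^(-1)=((0 8 14 9 1 16 6 12)(10 11))^(-1)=(0 12 6 16 1 9 14 8)(10 11)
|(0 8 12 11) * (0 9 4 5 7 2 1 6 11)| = 24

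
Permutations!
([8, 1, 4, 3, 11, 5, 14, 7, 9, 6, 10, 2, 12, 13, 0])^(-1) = (0 14 6 9 8)(2 11 4)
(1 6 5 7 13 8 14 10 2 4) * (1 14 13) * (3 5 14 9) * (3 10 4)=(1 6 14 4 9 10 2 3 5 7)(8 13)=[0, 6, 3, 5, 9, 7, 14, 1, 13, 10, 2, 11, 12, 8, 4]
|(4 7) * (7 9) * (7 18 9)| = 2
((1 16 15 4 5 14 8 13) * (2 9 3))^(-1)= (1 13 8 14 5 4 15 16)(2 3 9)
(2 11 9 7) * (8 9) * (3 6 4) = (2 11 8 9 7)(3 6 4) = [0, 1, 11, 6, 3, 5, 4, 2, 9, 7, 10, 8]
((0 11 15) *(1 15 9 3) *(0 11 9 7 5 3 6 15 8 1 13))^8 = (0 13 3 5 7 11 15 6 9)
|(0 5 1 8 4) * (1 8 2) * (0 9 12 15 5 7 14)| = 6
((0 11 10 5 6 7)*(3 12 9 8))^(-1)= ((0 11 10 5 6 7)(3 12 9 8))^(-1)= (0 7 6 5 10 11)(3 8 9 12)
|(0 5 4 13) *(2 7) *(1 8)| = |(0 5 4 13)(1 8)(2 7)| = 4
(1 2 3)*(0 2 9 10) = (0 2 3 1 9 10) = [2, 9, 3, 1, 4, 5, 6, 7, 8, 10, 0]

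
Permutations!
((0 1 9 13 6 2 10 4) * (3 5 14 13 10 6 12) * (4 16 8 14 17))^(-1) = (0 4 17 5 3 12 13 14 8 16 10 9 1)(2 6)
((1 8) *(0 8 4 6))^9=((0 8 1 4 6))^9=(0 6 4 1 8)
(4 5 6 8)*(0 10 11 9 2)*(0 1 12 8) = [10, 12, 1, 3, 5, 6, 0, 7, 4, 2, 11, 9, 8] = (0 10 11 9 2 1 12 8 4 5 6)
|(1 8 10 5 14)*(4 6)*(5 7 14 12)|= |(1 8 10 7 14)(4 6)(5 12)|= 10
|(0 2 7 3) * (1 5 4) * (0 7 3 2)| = 3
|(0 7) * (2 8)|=|(0 7)(2 8)|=2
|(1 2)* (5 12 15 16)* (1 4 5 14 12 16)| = 8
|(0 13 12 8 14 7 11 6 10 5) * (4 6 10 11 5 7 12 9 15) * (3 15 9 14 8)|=12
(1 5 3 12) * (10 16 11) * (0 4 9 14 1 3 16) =(0 4 9 14 1 5 16 11 10)(3 12) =[4, 5, 2, 12, 9, 16, 6, 7, 8, 14, 0, 10, 3, 13, 1, 15, 11]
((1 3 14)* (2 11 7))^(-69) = (14)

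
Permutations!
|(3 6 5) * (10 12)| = |(3 6 5)(10 12)| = 6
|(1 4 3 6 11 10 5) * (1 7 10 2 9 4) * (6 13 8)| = |(2 9 4 3 13 8 6 11)(5 7 10)| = 24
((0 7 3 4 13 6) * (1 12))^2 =(0 3 13)(4 6 7)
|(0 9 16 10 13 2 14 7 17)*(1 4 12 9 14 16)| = 4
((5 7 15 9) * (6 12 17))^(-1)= (5 9 15 7)(6 17 12)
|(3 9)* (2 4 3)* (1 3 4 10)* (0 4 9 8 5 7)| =|(0 4 9 2 10 1 3 8 5 7)| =10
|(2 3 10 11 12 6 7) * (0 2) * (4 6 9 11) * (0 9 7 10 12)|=21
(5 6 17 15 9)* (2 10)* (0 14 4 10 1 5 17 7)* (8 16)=(0 14 4 10 2 1 5 6 7)(8 16)(9 17 15)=[14, 5, 1, 3, 10, 6, 7, 0, 16, 17, 2, 11, 12, 13, 4, 9, 8, 15]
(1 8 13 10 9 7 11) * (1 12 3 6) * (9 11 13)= (1 8 9 7 13 10 11 12 3 6)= [0, 8, 2, 6, 4, 5, 1, 13, 9, 7, 11, 12, 3, 10]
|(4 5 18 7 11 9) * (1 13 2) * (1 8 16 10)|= 6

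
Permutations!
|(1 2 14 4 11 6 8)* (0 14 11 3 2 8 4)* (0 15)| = |(0 14 15)(1 8)(2 11 6 4 3)| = 30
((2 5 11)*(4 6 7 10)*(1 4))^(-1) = (1 10 7 6 4)(2 11 5)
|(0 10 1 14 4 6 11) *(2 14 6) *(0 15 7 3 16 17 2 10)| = 12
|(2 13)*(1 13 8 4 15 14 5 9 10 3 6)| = 12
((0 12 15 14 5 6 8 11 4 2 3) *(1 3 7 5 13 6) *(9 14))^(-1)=((0 12 15 9 14 13 6 8 11 4 2 7 5 1 3))^(-1)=(0 3 1 5 7 2 4 11 8 6 13 14 9 15 12)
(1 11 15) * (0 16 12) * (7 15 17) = [16, 11, 2, 3, 4, 5, 6, 15, 8, 9, 10, 17, 0, 13, 14, 1, 12, 7] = (0 16 12)(1 11 17 7 15)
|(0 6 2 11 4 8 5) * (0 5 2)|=4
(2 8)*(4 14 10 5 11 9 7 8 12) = (2 12 4 14 10 5 11 9 7 8) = [0, 1, 12, 3, 14, 11, 6, 8, 2, 7, 5, 9, 4, 13, 10]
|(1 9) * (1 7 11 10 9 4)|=|(1 4)(7 11 10 9)|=4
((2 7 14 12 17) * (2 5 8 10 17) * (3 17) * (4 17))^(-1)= ((2 7 14 12)(3 4 17 5 8 10))^(-1)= (2 12 14 7)(3 10 8 5 17 4)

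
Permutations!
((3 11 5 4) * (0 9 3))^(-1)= (0 4 5 11 3 9)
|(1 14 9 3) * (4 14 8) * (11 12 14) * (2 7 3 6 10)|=|(1 8 4 11 12 14 9 6 10 2 7 3)|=12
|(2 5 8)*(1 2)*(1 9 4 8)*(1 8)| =|(1 2 5 8 9 4)| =6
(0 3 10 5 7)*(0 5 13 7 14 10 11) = (0 3 11)(5 14 10 13 7) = [3, 1, 2, 11, 4, 14, 6, 5, 8, 9, 13, 0, 12, 7, 10]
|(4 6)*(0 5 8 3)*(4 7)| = 12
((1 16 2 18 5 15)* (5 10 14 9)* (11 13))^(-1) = (1 15 5 9 14 10 18 2 16)(11 13)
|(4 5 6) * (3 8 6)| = |(3 8 6 4 5)| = 5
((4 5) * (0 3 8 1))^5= ((0 3 8 1)(4 5))^5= (0 3 8 1)(4 5)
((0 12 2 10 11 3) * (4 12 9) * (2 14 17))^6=(0 2 4 11 14)(3 17 9 10 12)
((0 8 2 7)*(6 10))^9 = ((0 8 2 7)(6 10))^9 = (0 8 2 7)(6 10)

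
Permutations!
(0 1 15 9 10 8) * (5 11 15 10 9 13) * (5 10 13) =(0 1 13 10 8)(5 11 15) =[1, 13, 2, 3, 4, 11, 6, 7, 0, 9, 8, 15, 12, 10, 14, 5]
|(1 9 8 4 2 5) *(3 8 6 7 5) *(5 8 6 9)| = |(9)(1 5)(2 3 6 7 8 4)| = 6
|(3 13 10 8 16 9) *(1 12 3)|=8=|(1 12 3 13 10 8 16 9)|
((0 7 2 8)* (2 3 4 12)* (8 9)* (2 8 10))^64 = ((0 7 3 4 12 8)(2 9 10))^64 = (0 12 3)(2 9 10)(4 7 8)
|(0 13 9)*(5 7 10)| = |(0 13 9)(5 7 10)| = 3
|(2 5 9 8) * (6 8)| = |(2 5 9 6 8)| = 5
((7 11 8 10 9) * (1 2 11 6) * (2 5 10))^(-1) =((1 5 10 9 7 6)(2 11 8))^(-1) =(1 6 7 9 10 5)(2 8 11)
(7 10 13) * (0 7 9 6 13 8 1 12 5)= [7, 12, 2, 3, 4, 0, 13, 10, 1, 6, 8, 11, 5, 9]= (0 7 10 8 1 12 5)(6 13 9)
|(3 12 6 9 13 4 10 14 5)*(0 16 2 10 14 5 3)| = 35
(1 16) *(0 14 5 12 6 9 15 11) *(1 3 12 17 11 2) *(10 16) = [14, 10, 1, 12, 4, 17, 9, 7, 8, 15, 16, 0, 6, 13, 5, 2, 3, 11] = (0 14 5 17 11)(1 10 16 3 12 6 9 15 2)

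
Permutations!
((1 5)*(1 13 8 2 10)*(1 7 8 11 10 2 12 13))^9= (1 5)(7 13)(8 11)(10 12)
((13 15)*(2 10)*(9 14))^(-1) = ((2 10)(9 14)(13 15))^(-1) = (2 10)(9 14)(13 15)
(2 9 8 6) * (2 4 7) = (2 9 8 6 4 7) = [0, 1, 9, 3, 7, 5, 4, 2, 6, 8]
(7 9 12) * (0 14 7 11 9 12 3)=(0 14 7 12 11 9 3)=[14, 1, 2, 0, 4, 5, 6, 12, 8, 3, 10, 9, 11, 13, 7]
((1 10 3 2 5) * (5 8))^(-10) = (1 3 8)(2 5 10)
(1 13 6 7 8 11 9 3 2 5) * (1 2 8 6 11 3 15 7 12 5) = [0, 13, 1, 8, 4, 2, 12, 6, 3, 15, 10, 9, 5, 11, 14, 7] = (1 13 11 9 15 7 6 12 5 2)(3 8)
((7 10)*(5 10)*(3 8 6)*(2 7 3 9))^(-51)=((2 7 5 10 3 8 6 9))^(-51)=(2 8 5 9 3 7 6 10)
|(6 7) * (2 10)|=2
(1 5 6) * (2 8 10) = (1 5 6)(2 8 10) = [0, 5, 8, 3, 4, 6, 1, 7, 10, 9, 2]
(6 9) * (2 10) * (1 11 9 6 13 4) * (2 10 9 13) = [0, 11, 9, 3, 1, 5, 6, 7, 8, 2, 10, 13, 12, 4] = (1 11 13 4)(2 9)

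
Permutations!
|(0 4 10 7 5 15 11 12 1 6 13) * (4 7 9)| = 9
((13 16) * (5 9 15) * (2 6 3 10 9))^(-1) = (2 5 15 9 10 3 6)(13 16)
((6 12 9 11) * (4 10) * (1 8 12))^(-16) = (1 12 11)(6 8 9)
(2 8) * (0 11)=(0 11)(2 8)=[11, 1, 8, 3, 4, 5, 6, 7, 2, 9, 10, 0]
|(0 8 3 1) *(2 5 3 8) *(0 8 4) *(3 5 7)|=|(0 2 7 3 1 8 4)|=7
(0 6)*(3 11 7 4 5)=(0 6)(3 11 7 4 5)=[6, 1, 2, 11, 5, 3, 0, 4, 8, 9, 10, 7]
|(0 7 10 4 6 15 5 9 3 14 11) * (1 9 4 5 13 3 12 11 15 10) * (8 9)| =28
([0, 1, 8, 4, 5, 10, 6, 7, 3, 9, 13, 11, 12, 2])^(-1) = (2 13 10 5 4 3 8)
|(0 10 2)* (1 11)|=|(0 10 2)(1 11)|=6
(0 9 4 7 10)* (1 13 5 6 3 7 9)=[1, 13, 2, 7, 9, 6, 3, 10, 8, 4, 0, 11, 12, 5]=(0 1 13 5 6 3 7 10)(4 9)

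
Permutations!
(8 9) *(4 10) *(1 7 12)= (1 7 12)(4 10)(8 9)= [0, 7, 2, 3, 10, 5, 6, 12, 9, 8, 4, 11, 1]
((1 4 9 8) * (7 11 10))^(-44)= ((1 4 9 8)(7 11 10))^(-44)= (7 11 10)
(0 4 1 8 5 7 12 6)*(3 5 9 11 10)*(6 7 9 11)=[4, 8, 2, 5, 1, 9, 0, 12, 11, 6, 3, 10, 7]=(0 4 1 8 11 10 3 5 9 6)(7 12)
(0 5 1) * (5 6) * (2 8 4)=[6, 0, 8, 3, 2, 1, 5, 7, 4]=(0 6 5 1)(2 8 4)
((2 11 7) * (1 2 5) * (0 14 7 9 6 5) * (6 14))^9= ((0 6 5 1 2 11 9 14 7))^9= (14)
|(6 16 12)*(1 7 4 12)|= 6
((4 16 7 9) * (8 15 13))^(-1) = ((4 16 7 9)(8 15 13))^(-1) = (4 9 7 16)(8 13 15)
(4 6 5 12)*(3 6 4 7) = (3 6 5 12 7) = [0, 1, 2, 6, 4, 12, 5, 3, 8, 9, 10, 11, 7]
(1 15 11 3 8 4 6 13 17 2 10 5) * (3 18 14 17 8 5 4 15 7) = (1 7 3 5)(2 10 4 6 13 8 15 11 18 14 17) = [0, 7, 10, 5, 6, 1, 13, 3, 15, 9, 4, 18, 12, 8, 17, 11, 16, 2, 14]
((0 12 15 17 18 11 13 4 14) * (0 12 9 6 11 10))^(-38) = (0 18 15 14 13 6)(4 11 9 10 17 12)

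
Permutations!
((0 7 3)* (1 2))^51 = (7)(1 2)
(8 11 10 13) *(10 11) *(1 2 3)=(1 2 3)(8 10 13)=[0, 2, 3, 1, 4, 5, 6, 7, 10, 9, 13, 11, 12, 8]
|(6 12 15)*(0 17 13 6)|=6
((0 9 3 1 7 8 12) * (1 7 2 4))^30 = (12)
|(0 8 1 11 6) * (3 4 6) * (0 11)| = |(0 8 1)(3 4 6 11)| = 12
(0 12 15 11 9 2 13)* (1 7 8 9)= [12, 7, 13, 3, 4, 5, 6, 8, 9, 2, 10, 1, 15, 0, 14, 11]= (0 12 15 11 1 7 8 9 2 13)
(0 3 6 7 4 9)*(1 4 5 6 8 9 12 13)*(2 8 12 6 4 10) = (0 3 12 13 1 10 2 8 9)(4 6 7 5) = [3, 10, 8, 12, 6, 4, 7, 5, 9, 0, 2, 11, 13, 1]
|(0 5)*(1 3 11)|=6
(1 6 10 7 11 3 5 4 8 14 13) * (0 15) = (0 15)(1 6 10 7 11 3 5 4 8 14 13) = [15, 6, 2, 5, 8, 4, 10, 11, 14, 9, 7, 3, 12, 1, 13, 0]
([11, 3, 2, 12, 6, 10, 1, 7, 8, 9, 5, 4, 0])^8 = [11, 3, 2, 12, 6, 5, 1, 7, 8, 9, 10, 4, 0]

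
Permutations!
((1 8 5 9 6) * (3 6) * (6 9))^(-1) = (1 6 5 8)(3 9)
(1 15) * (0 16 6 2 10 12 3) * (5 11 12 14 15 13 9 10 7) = [16, 13, 7, 0, 4, 11, 2, 5, 8, 10, 14, 12, 3, 9, 15, 1, 6] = (0 16 6 2 7 5 11 12 3)(1 13 9 10 14 15)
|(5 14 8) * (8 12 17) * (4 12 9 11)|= 8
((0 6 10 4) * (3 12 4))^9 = ((0 6 10 3 12 4))^9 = (0 3)(4 10)(6 12)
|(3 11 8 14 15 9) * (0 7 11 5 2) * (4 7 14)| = |(0 14 15 9 3 5 2)(4 7 11 8)| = 28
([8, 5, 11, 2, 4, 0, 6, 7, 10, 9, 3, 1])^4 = [2, 10, 0, 5, 4, 3, 6, 7, 11, 9, 1, 8]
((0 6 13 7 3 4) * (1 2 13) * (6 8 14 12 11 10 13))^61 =((0 8 14 12 11 10 13 7 3 4)(1 2 6))^61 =(0 8 14 12 11 10 13 7 3 4)(1 2 6)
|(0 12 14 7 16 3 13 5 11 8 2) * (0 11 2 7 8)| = |(0 12 14 8 7 16 3 13 5 2 11)| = 11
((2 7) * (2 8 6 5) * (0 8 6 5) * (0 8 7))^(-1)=((0 7 6 8 5 2))^(-1)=(0 2 5 8 6 7)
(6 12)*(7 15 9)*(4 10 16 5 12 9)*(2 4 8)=(2 4 10 16 5 12 6 9 7 15 8)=[0, 1, 4, 3, 10, 12, 9, 15, 2, 7, 16, 11, 6, 13, 14, 8, 5]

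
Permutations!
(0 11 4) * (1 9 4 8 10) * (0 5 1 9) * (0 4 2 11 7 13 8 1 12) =(0 7 13 8 10 9 2 11 1 4 5 12) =[7, 4, 11, 3, 5, 12, 6, 13, 10, 2, 9, 1, 0, 8]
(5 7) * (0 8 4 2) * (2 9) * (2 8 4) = (0 4 9 8 2)(5 7) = [4, 1, 0, 3, 9, 7, 6, 5, 2, 8]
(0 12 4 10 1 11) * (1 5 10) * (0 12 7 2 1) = [7, 11, 1, 3, 0, 10, 6, 2, 8, 9, 5, 12, 4] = (0 7 2 1 11 12 4)(5 10)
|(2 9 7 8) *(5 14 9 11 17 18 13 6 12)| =|(2 11 17 18 13 6 12 5 14 9 7 8)| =12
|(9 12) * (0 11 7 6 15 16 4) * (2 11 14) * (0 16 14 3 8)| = 6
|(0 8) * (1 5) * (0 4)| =6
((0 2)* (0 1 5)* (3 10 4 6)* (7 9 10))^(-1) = (0 5 1 2)(3 6 4 10 9 7)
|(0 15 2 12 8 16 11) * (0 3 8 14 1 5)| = |(0 15 2 12 14 1 5)(3 8 16 11)| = 28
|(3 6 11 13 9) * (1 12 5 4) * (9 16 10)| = |(1 12 5 4)(3 6 11 13 16 10 9)| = 28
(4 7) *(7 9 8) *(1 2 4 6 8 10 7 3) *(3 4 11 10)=(1 2 11 10 7 6 8 4 9 3)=[0, 2, 11, 1, 9, 5, 8, 6, 4, 3, 7, 10]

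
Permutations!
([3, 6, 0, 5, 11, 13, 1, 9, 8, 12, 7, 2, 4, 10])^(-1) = (0 2 11 4 12 9 7 10 13 5 3)(1 6)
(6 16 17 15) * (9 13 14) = (6 16 17 15)(9 13 14) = [0, 1, 2, 3, 4, 5, 16, 7, 8, 13, 10, 11, 12, 14, 9, 6, 17, 15]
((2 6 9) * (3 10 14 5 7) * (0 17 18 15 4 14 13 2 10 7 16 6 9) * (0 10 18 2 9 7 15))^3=((0 17 2 7 3 15 4 14 5 16 6 10 13 9 18))^3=(0 7 4 16 13)(2 15 5 10 18)(3 14 6 9 17)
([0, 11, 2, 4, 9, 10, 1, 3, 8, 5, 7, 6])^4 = [0, 11, 2, 10, 7, 4, 1, 5, 8, 3, 9, 6]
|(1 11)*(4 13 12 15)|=|(1 11)(4 13 12 15)|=4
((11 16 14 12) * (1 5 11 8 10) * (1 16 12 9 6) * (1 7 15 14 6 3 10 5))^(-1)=(3 9 14 15 7 6 16 10)(5 8 12 11)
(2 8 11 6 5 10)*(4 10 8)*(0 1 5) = (0 1 5 8 11 6)(2 4 10) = [1, 5, 4, 3, 10, 8, 0, 7, 11, 9, 2, 6]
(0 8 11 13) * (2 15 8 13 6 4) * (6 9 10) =(0 13)(2 15 8 11 9 10 6 4) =[13, 1, 15, 3, 2, 5, 4, 7, 11, 10, 6, 9, 12, 0, 14, 8]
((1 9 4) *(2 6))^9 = ((1 9 4)(2 6))^9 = (9)(2 6)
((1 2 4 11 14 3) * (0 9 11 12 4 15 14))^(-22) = (0 11 9)(1 14 2 3 15)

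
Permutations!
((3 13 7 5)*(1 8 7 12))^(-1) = ((1 8 7 5 3 13 12))^(-1) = (1 12 13 3 5 7 8)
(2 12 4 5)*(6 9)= (2 12 4 5)(6 9)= [0, 1, 12, 3, 5, 2, 9, 7, 8, 6, 10, 11, 4]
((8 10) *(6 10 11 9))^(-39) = (6 10 8 11 9)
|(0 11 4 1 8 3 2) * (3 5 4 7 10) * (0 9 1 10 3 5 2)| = 12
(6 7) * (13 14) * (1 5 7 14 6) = (1 5 7)(6 14 13) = [0, 5, 2, 3, 4, 7, 14, 1, 8, 9, 10, 11, 12, 6, 13]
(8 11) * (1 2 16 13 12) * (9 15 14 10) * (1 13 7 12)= (1 2 16 7 12 13)(8 11)(9 15 14 10)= [0, 2, 16, 3, 4, 5, 6, 12, 11, 15, 9, 8, 13, 1, 10, 14, 7]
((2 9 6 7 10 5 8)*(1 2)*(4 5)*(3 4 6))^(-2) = ((1 2 9 3 4 5 8)(6 7 10))^(-2) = (1 5 3 2 8 4 9)(6 7 10)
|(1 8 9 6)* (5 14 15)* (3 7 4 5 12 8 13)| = |(1 13 3 7 4 5 14 15 12 8 9 6)| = 12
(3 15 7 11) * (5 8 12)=(3 15 7 11)(5 8 12)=[0, 1, 2, 15, 4, 8, 6, 11, 12, 9, 10, 3, 5, 13, 14, 7]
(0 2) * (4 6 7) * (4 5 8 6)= [2, 1, 0, 3, 4, 8, 7, 5, 6]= (0 2)(5 8 6 7)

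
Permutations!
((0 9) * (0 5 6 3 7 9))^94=(3 6 5 9 7)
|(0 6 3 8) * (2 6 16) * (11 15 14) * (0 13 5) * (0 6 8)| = 24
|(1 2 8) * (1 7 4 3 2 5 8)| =7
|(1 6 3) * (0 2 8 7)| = 12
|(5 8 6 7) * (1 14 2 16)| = 4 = |(1 14 2 16)(5 8 6 7)|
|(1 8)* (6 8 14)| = 4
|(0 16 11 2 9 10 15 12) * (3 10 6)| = |(0 16 11 2 9 6 3 10 15 12)| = 10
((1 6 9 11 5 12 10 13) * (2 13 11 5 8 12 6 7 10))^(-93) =(1 11 2 7 8 13 10 12)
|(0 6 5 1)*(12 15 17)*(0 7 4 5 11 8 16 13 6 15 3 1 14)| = 10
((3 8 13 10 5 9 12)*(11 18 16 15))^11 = (3 5 8 9 13 12 10)(11 15 16 18)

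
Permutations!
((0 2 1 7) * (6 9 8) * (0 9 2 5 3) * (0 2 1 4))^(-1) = (0 4 2 3 5)(1 6 8 9 7)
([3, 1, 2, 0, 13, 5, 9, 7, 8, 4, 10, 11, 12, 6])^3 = [3, 1, 2, 0, 9, 5, 13, 7, 8, 6, 10, 11, 12, 4]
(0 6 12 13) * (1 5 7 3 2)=(0 6 12 13)(1 5 7 3 2)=[6, 5, 1, 2, 4, 7, 12, 3, 8, 9, 10, 11, 13, 0]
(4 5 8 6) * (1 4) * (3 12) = (1 4 5 8 6)(3 12) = [0, 4, 2, 12, 5, 8, 1, 7, 6, 9, 10, 11, 3]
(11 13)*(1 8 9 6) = (1 8 9 6)(11 13) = [0, 8, 2, 3, 4, 5, 1, 7, 9, 6, 10, 13, 12, 11]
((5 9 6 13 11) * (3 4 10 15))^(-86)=(3 10)(4 15)(5 11 13 6 9)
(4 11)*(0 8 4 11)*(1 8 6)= (11)(0 6 1 8 4)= [6, 8, 2, 3, 0, 5, 1, 7, 4, 9, 10, 11]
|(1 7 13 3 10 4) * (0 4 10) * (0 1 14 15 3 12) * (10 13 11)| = |(0 4 14 15 3 1 7 11 10 13 12)| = 11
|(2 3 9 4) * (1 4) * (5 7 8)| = 15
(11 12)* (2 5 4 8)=(2 5 4 8)(11 12)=[0, 1, 5, 3, 8, 4, 6, 7, 2, 9, 10, 12, 11]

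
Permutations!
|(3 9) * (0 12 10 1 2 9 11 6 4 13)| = |(0 12 10 1 2 9 3 11 6 4 13)| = 11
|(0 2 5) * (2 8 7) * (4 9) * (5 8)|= |(0 5)(2 8 7)(4 9)|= 6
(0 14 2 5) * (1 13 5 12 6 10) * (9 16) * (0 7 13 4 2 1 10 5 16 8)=(0 14 1 4 2 12 6 5 7 13 16 9 8)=[14, 4, 12, 3, 2, 7, 5, 13, 0, 8, 10, 11, 6, 16, 1, 15, 9]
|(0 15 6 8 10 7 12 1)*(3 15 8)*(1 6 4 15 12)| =30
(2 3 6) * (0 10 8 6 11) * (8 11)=(0 10 11)(2 3 8 6)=[10, 1, 3, 8, 4, 5, 2, 7, 6, 9, 11, 0]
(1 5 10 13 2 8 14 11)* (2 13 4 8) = [0, 5, 2, 3, 8, 10, 6, 7, 14, 9, 4, 1, 12, 13, 11] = (1 5 10 4 8 14 11)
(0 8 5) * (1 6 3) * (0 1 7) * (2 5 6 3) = (0 8 6 2 5 1 3 7) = [8, 3, 5, 7, 4, 1, 2, 0, 6]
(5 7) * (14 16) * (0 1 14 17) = (0 1 14 16 17)(5 7) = [1, 14, 2, 3, 4, 7, 6, 5, 8, 9, 10, 11, 12, 13, 16, 15, 17, 0]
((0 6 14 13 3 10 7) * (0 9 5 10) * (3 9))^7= ((0 6 14 13 9 5 10 7 3))^7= (0 7 5 13 6 3 10 9 14)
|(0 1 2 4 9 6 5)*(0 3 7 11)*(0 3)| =21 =|(0 1 2 4 9 6 5)(3 7 11)|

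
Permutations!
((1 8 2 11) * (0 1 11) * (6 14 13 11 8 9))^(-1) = ((0 1 9 6 14 13 11 8 2))^(-1) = (0 2 8 11 13 14 6 9 1)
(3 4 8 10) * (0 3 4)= (0 3)(4 8 10)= [3, 1, 2, 0, 8, 5, 6, 7, 10, 9, 4]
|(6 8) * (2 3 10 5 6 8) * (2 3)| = 4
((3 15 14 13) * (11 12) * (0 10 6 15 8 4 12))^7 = (0 8 15 11 3 6 12 13 10 4 14)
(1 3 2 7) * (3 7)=(1 7)(2 3)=[0, 7, 3, 2, 4, 5, 6, 1]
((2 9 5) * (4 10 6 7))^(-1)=(2 5 9)(4 7 6 10)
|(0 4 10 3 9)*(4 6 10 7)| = 10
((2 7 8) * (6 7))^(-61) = (2 8 7 6)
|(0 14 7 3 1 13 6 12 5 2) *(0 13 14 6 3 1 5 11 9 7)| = |(0 6 12 11 9 7 1 14)(2 13 3 5)| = 8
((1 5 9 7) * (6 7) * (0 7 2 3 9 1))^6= (2 9)(3 6)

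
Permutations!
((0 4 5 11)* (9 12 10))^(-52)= (9 10 12)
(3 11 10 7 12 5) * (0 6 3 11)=(0 6 3)(5 11 10 7 12)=[6, 1, 2, 0, 4, 11, 3, 12, 8, 9, 7, 10, 5]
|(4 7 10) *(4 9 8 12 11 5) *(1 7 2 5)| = 21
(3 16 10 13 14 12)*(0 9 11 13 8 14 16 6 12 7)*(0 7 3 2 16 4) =(0 9 11 13 4)(2 16 10 8 14 3 6 12) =[9, 1, 16, 6, 0, 5, 12, 7, 14, 11, 8, 13, 2, 4, 3, 15, 10]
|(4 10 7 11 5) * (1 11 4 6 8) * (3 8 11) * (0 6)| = 12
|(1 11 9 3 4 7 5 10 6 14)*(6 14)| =|(1 11 9 3 4 7 5 10 14)| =9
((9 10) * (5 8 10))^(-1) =(5 9 10 8)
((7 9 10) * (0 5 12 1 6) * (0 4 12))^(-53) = ((0 5)(1 6 4 12)(7 9 10))^(-53) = (0 5)(1 12 4 6)(7 9 10)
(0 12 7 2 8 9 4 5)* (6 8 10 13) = [12, 1, 10, 3, 5, 0, 8, 2, 9, 4, 13, 11, 7, 6] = (0 12 7 2 10 13 6 8 9 4 5)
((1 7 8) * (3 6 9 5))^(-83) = ((1 7 8)(3 6 9 5))^(-83) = (1 7 8)(3 6 9 5)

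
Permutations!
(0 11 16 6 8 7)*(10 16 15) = (0 11 15 10 16 6 8 7) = [11, 1, 2, 3, 4, 5, 8, 0, 7, 9, 16, 15, 12, 13, 14, 10, 6]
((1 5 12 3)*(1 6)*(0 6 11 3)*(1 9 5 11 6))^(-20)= (0 6)(1 9)(3 12)(5 11)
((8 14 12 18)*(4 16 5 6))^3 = (4 6 5 16)(8 18 12 14) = ((4 16 5 6)(8 14 12 18))^3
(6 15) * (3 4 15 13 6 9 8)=(3 4 15 9 8)(6 13)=[0, 1, 2, 4, 15, 5, 13, 7, 3, 8, 10, 11, 12, 6, 14, 9]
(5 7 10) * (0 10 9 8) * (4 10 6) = [6, 1, 2, 3, 10, 7, 4, 9, 0, 8, 5] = (0 6 4 10 5 7 9 8)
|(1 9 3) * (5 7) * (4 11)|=|(1 9 3)(4 11)(5 7)|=6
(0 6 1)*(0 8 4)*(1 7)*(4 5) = (0 6 7 1 8 5 4) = [6, 8, 2, 3, 0, 4, 7, 1, 5]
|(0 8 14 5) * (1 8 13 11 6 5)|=15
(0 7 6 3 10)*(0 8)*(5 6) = (0 7 5 6 3 10 8) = [7, 1, 2, 10, 4, 6, 3, 5, 0, 9, 8]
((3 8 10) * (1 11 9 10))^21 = ((1 11 9 10 3 8))^21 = (1 10)(3 11)(8 9)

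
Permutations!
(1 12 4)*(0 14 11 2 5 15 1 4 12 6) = [14, 6, 5, 3, 4, 15, 0, 7, 8, 9, 10, 2, 12, 13, 11, 1] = (0 14 11 2 5 15 1 6)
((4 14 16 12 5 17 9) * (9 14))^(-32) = ((4 9)(5 17 14 16 12))^(-32) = (5 16 17 12 14)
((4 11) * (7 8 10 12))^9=(4 11)(7 8 10 12)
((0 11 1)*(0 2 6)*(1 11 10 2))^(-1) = ((11)(0 10 2 6))^(-1) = (11)(0 6 2 10)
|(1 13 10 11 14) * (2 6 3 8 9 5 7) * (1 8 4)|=13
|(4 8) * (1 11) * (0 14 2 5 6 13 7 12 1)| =10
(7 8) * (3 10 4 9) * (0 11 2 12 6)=(0 11 2 12 6)(3 10 4 9)(7 8)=[11, 1, 12, 10, 9, 5, 0, 8, 7, 3, 4, 2, 6]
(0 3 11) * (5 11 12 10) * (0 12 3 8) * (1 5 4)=(0 8)(1 5 11 12 10 4)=[8, 5, 2, 3, 1, 11, 6, 7, 0, 9, 4, 12, 10]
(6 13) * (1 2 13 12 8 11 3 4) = (1 2 13 6 12 8 11 3 4) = [0, 2, 13, 4, 1, 5, 12, 7, 11, 9, 10, 3, 8, 6]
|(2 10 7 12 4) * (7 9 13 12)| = 6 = |(2 10 9 13 12 4)|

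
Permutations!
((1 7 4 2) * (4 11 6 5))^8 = ((1 7 11 6 5 4 2))^8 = (1 7 11 6 5 4 2)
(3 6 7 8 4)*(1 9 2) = [0, 9, 1, 6, 3, 5, 7, 8, 4, 2] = (1 9 2)(3 6 7 8 4)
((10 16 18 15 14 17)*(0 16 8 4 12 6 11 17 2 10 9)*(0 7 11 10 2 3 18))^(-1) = (0 16)(3 14 15 18)(4 8 10 6 12)(7 9 17 11)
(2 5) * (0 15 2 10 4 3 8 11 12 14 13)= (0 15 2 5 10 4 3 8 11 12 14 13)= [15, 1, 5, 8, 3, 10, 6, 7, 11, 9, 4, 12, 14, 0, 13, 2]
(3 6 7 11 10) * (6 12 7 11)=(3 12 7 6 11 10)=[0, 1, 2, 12, 4, 5, 11, 6, 8, 9, 3, 10, 7]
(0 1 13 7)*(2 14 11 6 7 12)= (0 1 13 12 2 14 11 6 7)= [1, 13, 14, 3, 4, 5, 7, 0, 8, 9, 10, 6, 2, 12, 11]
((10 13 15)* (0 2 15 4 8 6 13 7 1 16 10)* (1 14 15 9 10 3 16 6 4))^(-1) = (0 15 14 7 10 9 2)(1 13 6)(3 16)(4 8) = ((0 2 9 10 7 14 15)(1 6 13)(3 16)(4 8))^(-1)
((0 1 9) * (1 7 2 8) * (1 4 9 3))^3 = ((0 7 2 8 4 9)(1 3))^3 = (0 8)(1 3)(2 9)(4 7)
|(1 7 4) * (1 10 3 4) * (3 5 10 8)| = |(1 7)(3 4 8)(5 10)| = 6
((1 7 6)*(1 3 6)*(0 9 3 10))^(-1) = (0 10 6 3 9)(1 7) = ((0 9 3 6 10)(1 7))^(-1)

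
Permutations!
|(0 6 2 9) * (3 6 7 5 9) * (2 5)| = |(0 7 2 3 6 5 9)| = 7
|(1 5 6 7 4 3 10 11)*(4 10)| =6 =|(1 5 6 7 10 11)(3 4)|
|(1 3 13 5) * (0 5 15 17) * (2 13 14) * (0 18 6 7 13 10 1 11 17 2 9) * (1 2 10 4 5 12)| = 66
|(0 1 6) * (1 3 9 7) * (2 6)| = 7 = |(0 3 9 7 1 2 6)|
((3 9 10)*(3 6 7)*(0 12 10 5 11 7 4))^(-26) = (0 4 6 10 12)(3 7 11 5 9)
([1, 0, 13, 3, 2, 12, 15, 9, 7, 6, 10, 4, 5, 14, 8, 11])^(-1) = [1, 0, 4, 3, 11, 12, 9, 8, 14, 7, 10, 15, 5, 2, 13, 6]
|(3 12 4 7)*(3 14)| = 5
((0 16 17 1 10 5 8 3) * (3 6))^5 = (0 5 16 8 17 6 1 3 10)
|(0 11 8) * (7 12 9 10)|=|(0 11 8)(7 12 9 10)|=12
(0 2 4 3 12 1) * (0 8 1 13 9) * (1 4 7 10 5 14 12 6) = (0 2 7 10 5 14 12 13 9)(1 8 4 3 6) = [2, 8, 7, 6, 3, 14, 1, 10, 4, 0, 5, 11, 13, 9, 12]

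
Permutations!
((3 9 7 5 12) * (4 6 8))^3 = ((3 9 7 5 12)(4 6 8))^3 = (3 5 9 12 7)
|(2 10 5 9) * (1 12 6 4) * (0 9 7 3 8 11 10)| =12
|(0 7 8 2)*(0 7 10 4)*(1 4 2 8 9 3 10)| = |(0 1 4)(2 7 9 3 10)| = 15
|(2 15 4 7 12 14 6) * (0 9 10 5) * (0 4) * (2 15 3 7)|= 12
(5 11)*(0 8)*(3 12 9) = (0 8)(3 12 9)(5 11) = [8, 1, 2, 12, 4, 11, 6, 7, 0, 3, 10, 5, 9]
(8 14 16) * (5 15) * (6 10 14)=(5 15)(6 10 14 16 8)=[0, 1, 2, 3, 4, 15, 10, 7, 6, 9, 14, 11, 12, 13, 16, 5, 8]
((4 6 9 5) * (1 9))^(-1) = (1 6 4 5 9)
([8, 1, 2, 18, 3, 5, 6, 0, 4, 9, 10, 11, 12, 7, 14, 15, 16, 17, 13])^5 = (0 13 3 8 7 18 4)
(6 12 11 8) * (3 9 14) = (3 9 14)(6 12 11 8) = [0, 1, 2, 9, 4, 5, 12, 7, 6, 14, 10, 8, 11, 13, 3]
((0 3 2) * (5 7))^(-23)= (0 3 2)(5 7)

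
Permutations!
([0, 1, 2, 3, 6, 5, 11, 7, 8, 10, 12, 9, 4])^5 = (4 12 10 9 11 6)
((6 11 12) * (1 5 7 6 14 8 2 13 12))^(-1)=((1 5 7 6 11)(2 13 12 14 8))^(-1)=(1 11 6 7 5)(2 8 14 12 13)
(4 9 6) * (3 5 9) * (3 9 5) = (4 9 6) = [0, 1, 2, 3, 9, 5, 4, 7, 8, 6]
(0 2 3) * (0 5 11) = [2, 1, 3, 5, 4, 11, 6, 7, 8, 9, 10, 0] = (0 2 3 5 11)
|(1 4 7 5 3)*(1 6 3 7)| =|(1 4)(3 6)(5 7)| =2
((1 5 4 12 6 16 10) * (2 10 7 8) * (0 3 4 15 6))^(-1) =(0 12 4 3)(1 10 2 8 7 16 6 15 5)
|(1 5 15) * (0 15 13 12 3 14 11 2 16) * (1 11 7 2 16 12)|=|(0 15 11 16)(1 5 13)(2 12 3 14 7)|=60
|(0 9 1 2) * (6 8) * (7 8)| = 12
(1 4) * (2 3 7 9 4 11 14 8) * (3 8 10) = (1 11 14 10 3 7 9 4)(2 8) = [0, 11, 8, 7, 1, 5, 6, 9, 2, 4, 3, 14, 12, 13, 10]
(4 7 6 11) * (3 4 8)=(3 4 7 6 11 8)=[0, 1, 2, 4, 7, 5, 11, 6, 3, 9, 10, 8]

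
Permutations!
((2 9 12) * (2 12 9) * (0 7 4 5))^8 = (12)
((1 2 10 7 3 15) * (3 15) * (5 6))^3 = (1 7 2 15 10)(5 6)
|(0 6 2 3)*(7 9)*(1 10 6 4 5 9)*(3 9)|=|(0 4 5 3)(1 10 6 2 9 7)|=12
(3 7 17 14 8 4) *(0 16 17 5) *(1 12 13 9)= (0 16 17 14 8 4 3 7 5)(1 12 13 9)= [16, 12, 2, 7, 3, 0, 6, 5, 4, 1, 10, 11, 13, 9, 8, 15, 17, 14]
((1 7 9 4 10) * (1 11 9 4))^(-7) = ((1 7 4 10 11 9))^(-7) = (1 9 11 10 4 7)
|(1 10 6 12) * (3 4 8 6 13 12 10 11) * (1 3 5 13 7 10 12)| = |(1 11 5 13)(3 4 8 6 12)(7 10)| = 20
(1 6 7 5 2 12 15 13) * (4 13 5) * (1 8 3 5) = (1 6 7 4 13 8 3 5 2 12 15) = [0, 6, 12, 5, 13, 2, 7, 4, 3, 9, 10, 11, 15, 8, 14, 1]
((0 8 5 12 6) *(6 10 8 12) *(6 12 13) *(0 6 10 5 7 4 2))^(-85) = (0 2 4 7 8 10 13)(5 12)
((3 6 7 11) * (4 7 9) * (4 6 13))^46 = (3 13 4 7 11)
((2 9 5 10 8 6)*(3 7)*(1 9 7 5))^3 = ((1 9)(2 7 3 5 10 8 6))^3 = (1 9)(2 5 6 3 8 7 10)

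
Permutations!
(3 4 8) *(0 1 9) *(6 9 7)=[1, 7, 2, 4, 8, 5, 9, 6, 3, 0]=(0 1 7 6 9)(3 4 8)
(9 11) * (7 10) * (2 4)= (2 4)(7 10)(9 11)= [0, 1, 4, 3, 2, 5, 6, 10, 8, 11, 7, 9]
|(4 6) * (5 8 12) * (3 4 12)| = |(3 4 6 12 5 8)| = 6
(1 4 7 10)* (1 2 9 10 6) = (1 4 7 6)(2 9 10) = [0, 4, 9, 3, 7, 5, 1, 6, 8, 10, 2]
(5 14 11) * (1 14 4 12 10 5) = (1 14 11)(4 12 10 5) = [0, 14, 2, 3, 12, 4, 6, 7, 8, 9, 5, 1, 10, 13, 11]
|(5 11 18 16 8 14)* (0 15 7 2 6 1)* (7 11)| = 12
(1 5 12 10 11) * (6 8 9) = [0, 5, 2, 3, 4, 12, 8, 7, 9, 6, 11, 1, 10] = (1 5 12 10 11)(6 8 9)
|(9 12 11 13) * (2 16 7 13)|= 7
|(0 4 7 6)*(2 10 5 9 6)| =8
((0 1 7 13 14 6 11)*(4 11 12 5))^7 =(0 5 14 1 4 6 7 11 12 13)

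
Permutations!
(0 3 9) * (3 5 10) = [5, 1, 2, 9, 4, 10, 6, 7, 8, 0, 3] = (0 5 10 3 9)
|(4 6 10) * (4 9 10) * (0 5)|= |(0 5)(4 6)(9 10)|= 2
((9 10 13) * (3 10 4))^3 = ((3 10 13 9 4))^3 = (3 9 10 4 13)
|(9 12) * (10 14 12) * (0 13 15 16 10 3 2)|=|(0 13 15 16 10 14 12 9 3 2)|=10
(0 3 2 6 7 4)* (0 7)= (0 3 2 6)(4 7)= [3, 1, 6, 2, 7, 5, 0, 4]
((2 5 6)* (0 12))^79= (0 12)(2 5 6)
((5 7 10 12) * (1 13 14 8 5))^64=(14)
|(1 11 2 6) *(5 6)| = |(1 11 2 5 6)| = 5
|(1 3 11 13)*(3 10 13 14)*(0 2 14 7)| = 6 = |(0 2 14 3 11 7)(1 10 13)|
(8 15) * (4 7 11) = (4 7 11)(8 15) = [0, 1, 2, 3, 7, 5, 6, 11, 15, 9, 10, 4, 12, 13, 14, 8]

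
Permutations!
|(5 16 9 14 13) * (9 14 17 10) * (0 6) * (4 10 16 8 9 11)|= 42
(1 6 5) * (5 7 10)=(1 6 7 10 5)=[0, 6, 2, 3, 4, 1, 7, 10, 8, 9, 5]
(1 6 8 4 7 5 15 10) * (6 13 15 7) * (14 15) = (1 13 14 15 10)(4 6 8)(5 7) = [0, 13, 2, 3, 6, 7, 8, 5, 4, 9, 1, 11, 12, 14, 15, 10]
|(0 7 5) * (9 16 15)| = 3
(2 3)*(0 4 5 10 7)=(0 4 5 10 7)(2 3)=[4, 1, 3, 2, 5, 10, 6, 0, 8, 9, 7]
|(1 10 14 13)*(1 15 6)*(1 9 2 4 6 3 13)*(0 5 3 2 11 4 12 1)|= 20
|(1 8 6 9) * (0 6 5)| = 6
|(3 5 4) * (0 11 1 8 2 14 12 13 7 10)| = 30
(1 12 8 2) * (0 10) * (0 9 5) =(0 10 9 5)(1 12 8 2) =[10, 12, 1, 3, 4, 0, 6, 7, 2, 5, 9, 11, 8]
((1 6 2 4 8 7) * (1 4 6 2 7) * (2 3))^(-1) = (1 8 4 7 6 2 3)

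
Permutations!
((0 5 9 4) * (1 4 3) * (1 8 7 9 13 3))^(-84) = (0 9 3)(1 8 5)(4 7 13)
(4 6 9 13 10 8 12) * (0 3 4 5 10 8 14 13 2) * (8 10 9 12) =(0 3 4 6 12 5 9 2)(10 14 13) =[3, 1, 0, 4, 6, 9, 12, 7, 8, 2, 14, 11, 5, 10, 13]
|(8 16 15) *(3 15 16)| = 3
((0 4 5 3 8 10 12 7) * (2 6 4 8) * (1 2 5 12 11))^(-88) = (0 10 1 6 12)(2 4 7 8 11)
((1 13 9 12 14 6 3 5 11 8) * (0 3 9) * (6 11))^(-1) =((0 3 5 6 9 12 14 11 8 1 13))^(-1) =(0 13 1 8 11 14 12 9 6 5 3)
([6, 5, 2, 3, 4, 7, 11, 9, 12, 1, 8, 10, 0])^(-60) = (12)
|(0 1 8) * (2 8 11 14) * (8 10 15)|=|(0 1 11 14 2 10 15 8)|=8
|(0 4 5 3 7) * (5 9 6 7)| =10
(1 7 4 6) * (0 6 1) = (0 6)(1 7 4) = [6, 7, 2, 3, 1, 5, 0, 4]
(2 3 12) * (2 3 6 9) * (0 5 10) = (0 5 10)(2 6 9)(3 12) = [5, 1, 6, 12, 4, 10, 9, 7, 8, 2, 0, 11, 3]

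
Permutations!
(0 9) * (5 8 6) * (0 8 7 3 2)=(0 9 8 6 5 7 3 2)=[9, 1, 0, 2, 4, 7, 5, 3, 6, 8]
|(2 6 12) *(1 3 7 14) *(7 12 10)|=|(1 3 12 2 6 10 7 14)|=8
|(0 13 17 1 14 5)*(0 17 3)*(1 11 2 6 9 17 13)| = 30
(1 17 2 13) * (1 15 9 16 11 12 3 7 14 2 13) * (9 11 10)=[0, 17, 1, 7, 4, 5, 6, 14, 8, 16, 9, 12, 3, 15, 2, 11, 10, 13]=(1 17 13 15 11 12 3 7 14 2)(9 16 10)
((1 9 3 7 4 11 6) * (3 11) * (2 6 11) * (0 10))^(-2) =(11)(1 2)(3 7 4)(6 9)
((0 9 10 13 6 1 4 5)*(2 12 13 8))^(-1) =((0 9 10 8 2 12 13 6 1 4 5))^(-1) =(0 5 4 1 6 13 12 2 8 10 9)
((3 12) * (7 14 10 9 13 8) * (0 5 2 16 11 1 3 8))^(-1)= ((0 5 2 16 11 1 3 12 8 7 14 10 9 13))^(-1)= (0 13 9 10 14 7 8 12 3 1 11 16 2 5)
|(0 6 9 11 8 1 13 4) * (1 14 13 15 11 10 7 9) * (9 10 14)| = |(0 6 1 15 11 8 9 14 13 4)(7 10)| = 10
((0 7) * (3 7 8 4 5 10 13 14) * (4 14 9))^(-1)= (0 7 3 14 8)(4 9 13 10 5)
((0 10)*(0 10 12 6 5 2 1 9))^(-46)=(0 5 9 6 1 12 2)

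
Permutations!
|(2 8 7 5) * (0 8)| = 5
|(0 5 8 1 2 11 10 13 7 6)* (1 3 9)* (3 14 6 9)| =35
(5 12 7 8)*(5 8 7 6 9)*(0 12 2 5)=[12, 1, 5, 3, 4, 2, 9, 7, 8, 0, 10, 11, 6]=(0 12 6 9)(2 5)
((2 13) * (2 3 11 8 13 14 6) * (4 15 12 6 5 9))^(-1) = (2 6 12 15 4 9 5 14)(3 13 8 11)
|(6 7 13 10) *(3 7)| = 5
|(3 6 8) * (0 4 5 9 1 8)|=|(0 4 5 9 1 8 3 6)|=8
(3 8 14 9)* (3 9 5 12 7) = (3 8 14 5 12 7) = [0, 1, 2, 8, 4, 12, 6, 3, 14, 9, 10, 11, 7, 13, 5]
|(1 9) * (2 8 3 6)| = |(1 9)(2 8 3 6)| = 4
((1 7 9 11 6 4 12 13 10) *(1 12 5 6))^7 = ((1 7 9 11)(4 5 6)(10 12 13))^7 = (1 11 9 7)(4 5 6)(10 12 13)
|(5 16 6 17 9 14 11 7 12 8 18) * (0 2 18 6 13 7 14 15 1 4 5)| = 12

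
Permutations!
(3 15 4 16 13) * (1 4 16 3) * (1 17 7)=(1 4 3 15 16 13 17 7)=[0, 4, 2, 15, 3, 5, 6, 1, 8, 9, 10, 11, 12, 17, 14, 16, 13, 7]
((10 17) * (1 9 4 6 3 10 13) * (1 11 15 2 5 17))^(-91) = (1 10 3 6 4 9)(2 15 11 13 17 5)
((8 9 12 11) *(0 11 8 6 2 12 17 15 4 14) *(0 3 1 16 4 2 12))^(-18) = ((0 11 6 12 8 9 17 15 2)(1 16 4 14 3))^(-18) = (17)(1 4 3 16 14)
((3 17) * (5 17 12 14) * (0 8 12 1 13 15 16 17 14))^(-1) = ((0 8 12)(1 13 15 16 17 3)(5 14))^(-1) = (0 12 8)(1 3 17 16 15 13)(5 14)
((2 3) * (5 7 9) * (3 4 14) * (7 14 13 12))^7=((2 4 13 12 7 9 5 14 3))^7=(2 14 9 12 4 3 5 7 13)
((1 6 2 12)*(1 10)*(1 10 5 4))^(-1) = ((1 6 2 12 5 4))^(-1) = (1 4 5 12 2 6)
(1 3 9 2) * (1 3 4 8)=[0, 4, 3, 9, 8, 5, 6, 7, 1, 2]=(1 4 8)(2 3 9)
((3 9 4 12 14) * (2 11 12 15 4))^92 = ((2 11 12 14 3 9)(4 15))^92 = (15)(2 12 3)(9 11 14)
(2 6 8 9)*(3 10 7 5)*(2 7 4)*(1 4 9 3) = (1 4 2 6 8 3 10 9 7 5) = [0, 4, 6, 10, 2, 1, 8, 5, 3, 7, 9]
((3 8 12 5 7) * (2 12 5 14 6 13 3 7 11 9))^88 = (2 11 8 13 14)(3 6 12 9 5)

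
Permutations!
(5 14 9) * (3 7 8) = (3 7 8)(5 14 9) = [0, 1, 2, 7, 4, 14, 6, 8, 3, 5, 10, 11, 12, 13, 9]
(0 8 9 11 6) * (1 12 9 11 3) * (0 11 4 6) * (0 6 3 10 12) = (0 8 4 3 1)(6 11)(9 10 12) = [8, 0, 2, 1, 3, 5, 11, 7, 4, 10, 12, 6, 9]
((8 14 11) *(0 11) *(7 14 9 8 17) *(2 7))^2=(0 17 7)(2 14 11)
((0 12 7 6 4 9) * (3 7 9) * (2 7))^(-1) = ((0 12 9)(2 7 6 4 3))^(-1) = (0 9 12)(2 3 4 6 7)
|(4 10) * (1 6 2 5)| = 4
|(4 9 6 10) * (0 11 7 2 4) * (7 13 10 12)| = 12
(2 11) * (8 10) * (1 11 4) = (1 11 2 4)(8 10) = [0, 11, 4, 3, 1, 5, 6, 7, 10, 9, 8, 2]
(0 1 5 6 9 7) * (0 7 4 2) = (0 1 5 6 9 4 2) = [1, 5, 0, 3, 2, 6, 9, 7, 8, 4]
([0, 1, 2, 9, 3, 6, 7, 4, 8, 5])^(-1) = (3 4 7 6 5 9)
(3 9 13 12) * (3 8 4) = (3 9 13 12 8 4) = [0, 1, 2, 9, 3, 5, 6, 7, 4, 13, 10, 11, 8, 12]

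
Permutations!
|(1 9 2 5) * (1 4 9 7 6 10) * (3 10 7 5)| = 14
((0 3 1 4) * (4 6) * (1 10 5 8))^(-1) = (0 4 6 1 8 5 10 3)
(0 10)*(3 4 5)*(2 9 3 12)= (0 10)(2 9 3 4 5 12)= [10, 1, 9, 4, 5, 12, 6, 7, 8, 3, 0, 11, 2]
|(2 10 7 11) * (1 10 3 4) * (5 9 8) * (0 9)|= 28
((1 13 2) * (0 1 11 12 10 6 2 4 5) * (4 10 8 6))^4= (0 4 13)(1 5 10)(2 6 8 12 11)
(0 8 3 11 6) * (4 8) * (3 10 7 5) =(0 4 8 10 7 5 3 11 6) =[4, 1, 2, 11, 8, 3, 0, 5, 10, 9, 7, 6]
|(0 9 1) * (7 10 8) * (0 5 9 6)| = 6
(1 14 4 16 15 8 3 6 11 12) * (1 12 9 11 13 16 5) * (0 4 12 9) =(0 4 5 1 14 12 9 11)(3 6 13 16 15 8) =[4, 14, 2, 6, 5, 1, 13, 7, 3, 11, 10, 0, 9, 16, 12, 8, 15]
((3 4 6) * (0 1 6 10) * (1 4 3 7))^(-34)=((0 4 10)(1 6 7))^(-34)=(0 10 4)(1 7 6)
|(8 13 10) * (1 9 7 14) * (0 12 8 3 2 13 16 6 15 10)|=20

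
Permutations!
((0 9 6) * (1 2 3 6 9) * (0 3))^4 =((9)(0 1 2)(3 6))^4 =(9)(0 1 2)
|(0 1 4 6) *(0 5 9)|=6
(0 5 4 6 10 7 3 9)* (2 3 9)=(0 5 4 6 10 7 9)(2 3)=[5, 1, 3, 2, 6, 4, 10, 9, 8, 0, 7]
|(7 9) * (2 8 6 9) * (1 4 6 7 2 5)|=8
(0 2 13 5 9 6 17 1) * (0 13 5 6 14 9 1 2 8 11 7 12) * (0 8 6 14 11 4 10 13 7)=[6, 7, 5, 3, 10, 1, 17, 12, 4, 11, 13, 0, 8, 14, 9, 15, 16, 2]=(0 6 17 2 5 1 7 12 8 4 10 13 14 9 11)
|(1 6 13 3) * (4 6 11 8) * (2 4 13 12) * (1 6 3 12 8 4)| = |(1 11 4 3 6 8 13 12 2)| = 9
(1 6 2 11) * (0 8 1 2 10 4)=(0 8 1 6 10 4)(2 11)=[8, 6, 11, 3, 0, 5, 10, 7, 1, 9, 4, 2]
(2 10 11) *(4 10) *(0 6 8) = [6, 1, 4, 3, 10, 5, 8, 7, 0, 9, 11, 2] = (0 6 8)(2 4 10 11)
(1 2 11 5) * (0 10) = (0 10)(1 2 11 5) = [10, 2, 11, 3, 4, 1, 6, 7, 8, 9, 0, 5]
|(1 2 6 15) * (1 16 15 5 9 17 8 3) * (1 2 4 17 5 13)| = |(1 4 17 8 3 2 6 13)(5 9)(15 16)| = 8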